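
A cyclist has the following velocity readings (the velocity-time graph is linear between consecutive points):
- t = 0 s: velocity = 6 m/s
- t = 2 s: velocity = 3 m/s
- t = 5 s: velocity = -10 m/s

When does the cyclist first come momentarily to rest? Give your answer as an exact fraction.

t = 35/13 s

v changes sign on 2–5 s (from 3 to -10); the graph is linear there, so v = 0 at t = 2 + (-3)·(5 − 2)/(-10 − 3) = 35/13 s.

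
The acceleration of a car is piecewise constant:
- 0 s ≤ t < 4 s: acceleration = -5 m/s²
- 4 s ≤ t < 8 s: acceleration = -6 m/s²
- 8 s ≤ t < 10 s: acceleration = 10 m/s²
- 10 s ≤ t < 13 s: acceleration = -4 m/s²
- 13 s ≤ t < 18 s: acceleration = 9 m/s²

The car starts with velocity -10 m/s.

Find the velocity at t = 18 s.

Δv equals the area under the a-t graph; then v = v₀ + Δv.
0–4 s: -5 × 4 = -20 m/s
4–8 s: -6 × 4 = -24 m/s
8–10 s: 10 × 2 = 20 m/s
10–13 s: -4 × 3 = -12 m/s
13–18 s: 9 × 5 = 45 m/s
Δv = 9 m/s, so v(18) = -10 + (9) = -1 m/s.

-1 m/s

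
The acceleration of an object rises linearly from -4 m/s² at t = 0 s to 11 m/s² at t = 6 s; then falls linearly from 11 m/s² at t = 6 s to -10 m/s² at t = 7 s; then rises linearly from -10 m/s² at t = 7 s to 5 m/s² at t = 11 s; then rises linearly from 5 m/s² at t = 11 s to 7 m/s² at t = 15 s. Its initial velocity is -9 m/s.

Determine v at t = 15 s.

26.5 m/s

Δv equals the area under the a-t graph; then v = v₀ + Δv.
0–6 s: ½(-4 + 11)(6) = 21 m/s
6–7 s: ½(11 + -10)(1) = 0.5 m/s
7–11 s: ½(-10 + 5)(4) = -10 m/s
11–15 s: ½(5 + 7)(4) = 24 m/s
Δv = 35.5 m/s, so v(15) = -9 + (35.5) = 26.5 m/s.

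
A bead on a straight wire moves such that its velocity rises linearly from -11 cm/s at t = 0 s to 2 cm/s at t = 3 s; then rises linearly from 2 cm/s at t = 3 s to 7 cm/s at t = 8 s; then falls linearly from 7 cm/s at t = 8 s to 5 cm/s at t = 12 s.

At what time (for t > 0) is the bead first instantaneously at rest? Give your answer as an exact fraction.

v changes sign on 0–3 s (from -11 to 2); the graph is linear there, so v = 0 at t = 0 + (11)·(3 − 0)/(2 − -11) = 33/13 s.

t = 33/13 s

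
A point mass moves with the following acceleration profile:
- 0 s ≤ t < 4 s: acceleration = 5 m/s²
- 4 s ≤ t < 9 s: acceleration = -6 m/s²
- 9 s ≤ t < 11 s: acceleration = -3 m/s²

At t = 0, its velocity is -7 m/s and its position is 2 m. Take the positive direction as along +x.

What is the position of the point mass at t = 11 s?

On each constant-a segment, Δv = aΔt and Δx = v₀Δt + ½aΔt²; chain segment to segment.
0–4 s: v starts -7 m/s; Δx = -7·4 + ½·5·4² = 12 m; v ends 13 m/s.
4–9 s: v starts 13 m/s; Δx = 13·5 + ½·-6·5² = -10 m; v ends -17 m/s.
9–11 s: v starts -17 m/s; Δx = -17·2 + ½·-3·2² = -40 m; v ends -23 m/s.
x(11) = 2 + Σ Δx = -36 m.

-36 m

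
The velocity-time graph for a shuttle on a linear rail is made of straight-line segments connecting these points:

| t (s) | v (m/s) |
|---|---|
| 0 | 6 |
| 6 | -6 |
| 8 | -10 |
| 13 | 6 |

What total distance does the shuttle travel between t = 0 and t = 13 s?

Distance (not displacement) is the total path length: add the absolute areas under v-t.
0–6 s: v = 0 at t = 3 s; triangle areas 9 + 9 = 18 m
6–8 s: |½(-6 + -10)(2)| = 16 m
8–13 s: v = 0 at t = 11.125 s; triangle areas 15.625 + 5.625 = 21.25 m
Total distance = 55.25 m

55.25 m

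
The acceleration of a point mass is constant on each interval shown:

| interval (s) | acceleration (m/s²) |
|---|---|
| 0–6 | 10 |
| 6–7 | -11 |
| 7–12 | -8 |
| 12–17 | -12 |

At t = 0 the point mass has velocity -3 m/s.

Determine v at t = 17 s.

Δv equals the area under the a-t graph; then v = v₀ + Δv.
0–6 s: 10 × 6 = 60 m/s
6–7 s: -11 × 1 = -11 m/s
7–12 s: -8 × 5 = -40 m/s
12–17 s: -12 × 5 = -60 m/s
Δv = -51 m/s, so v(17) = -3 + (-51) = -54 m/s.

-54 m/s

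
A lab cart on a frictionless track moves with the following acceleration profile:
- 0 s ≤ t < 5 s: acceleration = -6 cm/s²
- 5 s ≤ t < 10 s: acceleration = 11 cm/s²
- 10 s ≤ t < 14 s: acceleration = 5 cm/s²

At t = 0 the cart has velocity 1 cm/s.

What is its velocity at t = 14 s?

46 cm/s

Δv equals the area under the a-t graph; then v = v₀ + Δv.
0–5 s: -6 × 5 = -30 cm/s
5–10 s: 11 × 5 = 55 cm/s
10–14 s: 5 × 4 = 20 cm/s
Δv = 45 cm/s, so v(14) = 1 + (45) = 46 cm/s.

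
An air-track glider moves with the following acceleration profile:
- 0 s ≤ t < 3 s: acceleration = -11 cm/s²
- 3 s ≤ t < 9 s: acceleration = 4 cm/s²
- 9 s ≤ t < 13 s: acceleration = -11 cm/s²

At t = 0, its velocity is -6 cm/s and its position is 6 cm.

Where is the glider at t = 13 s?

-371.5 cm

On each constant-a segment, Δv = aΔt and Δx = v₀Δt + ½aΔt²; chain segment to segment.
0–3 s: v starts -6 cm/s; Δx = -6·3 + ½·-11·3² = -67.5 cm; v ends -39 cm/s.
3–9 s: v starts -39 cm/s; Δx = -39·6 + ½·4·6² = -162 cm; v ends -15 cm/s.
9–13 s: v starts -15 cm/s; Δx = -15·4 + ½·-11·4² = -148 cm; v ends -59 cm/s.
x(13) = 6 + Σ Δx = -371.5 cm.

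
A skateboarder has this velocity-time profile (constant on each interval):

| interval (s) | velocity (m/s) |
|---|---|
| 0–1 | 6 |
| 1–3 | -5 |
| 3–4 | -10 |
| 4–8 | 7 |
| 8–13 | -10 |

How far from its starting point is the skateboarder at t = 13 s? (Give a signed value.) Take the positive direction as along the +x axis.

-36 m

Displacement is the signed area under the v-t curve.
0–1 s: 6 × 1 = 6 m
1–3 s: -5 × 2 = -10 m
3–4 s: -10 × 1 = -10 m
4–8 s: 7 × 4 = 28 m
8–13 s: -10 × 5 = -50 m
Net displacement = -36 m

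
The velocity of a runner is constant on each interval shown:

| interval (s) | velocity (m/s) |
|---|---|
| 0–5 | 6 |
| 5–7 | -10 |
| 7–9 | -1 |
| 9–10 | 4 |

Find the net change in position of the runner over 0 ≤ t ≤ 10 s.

Displacement is the signed area under the v-t curve.
0–5 s: 6 × 5 = 30 m
5–7 s: -10 × 2 = -20 m
7–9 s: -1 × 2 = -2 m
9–10 s: 4 × 1 = 4 m
Net displacement = 12 m

12 m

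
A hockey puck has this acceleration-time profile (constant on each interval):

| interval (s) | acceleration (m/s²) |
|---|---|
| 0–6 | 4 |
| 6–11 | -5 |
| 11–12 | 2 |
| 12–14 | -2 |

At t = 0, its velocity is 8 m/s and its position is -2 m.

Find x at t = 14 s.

237.5 m

On each constant-a segment, Δv = aΔt and Δx = v₀Δt + ½aΔt²; chain segment to segment.
0–6 s: v starts 8 m/s; Δx = 8·6 + ½·4·6² = 120 m; v ends 32 m/s.
6–11 s: v starts 32 m/s; Δx = 32·5 + ½·-5·5² = 97.5 m; v ends 7 m/s.
11–12 s: v starts 7 m/s; Δx = 7·1 + ½·2·1² = 8 m; v ends 9 m/s.
12–14 s: v starts 9 m/s; Δx = 9·2 + ½·-2·2² = 14 m; v ends 5 m/s.
x(14) = -2 + Σ Δx = 237.5 m.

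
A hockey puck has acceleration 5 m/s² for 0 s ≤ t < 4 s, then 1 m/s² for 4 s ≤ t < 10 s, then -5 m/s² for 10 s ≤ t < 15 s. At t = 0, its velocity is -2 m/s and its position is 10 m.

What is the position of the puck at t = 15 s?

225.5 m

On each constant-a segment, Δv = aΔt and Δx = v₀Δt + ½aΔt²; chain segment to segment.
0–4 s: v starts -2 m/s; Δx = -2·4 + ½·5·4² = 32 m; v ends 18 m/s.
4–10 s: v starts 18 m/s; Δx = 18·6 + ½·1·6² = 126 m; v ends 24 m/s.
10–15 s: v starts 24 m/s; Δx = 24·5 + ½·-5·5² = 57.5 m; v ends -1 m/s.
x(15) = 10 + Σ Δx = 225.5 m.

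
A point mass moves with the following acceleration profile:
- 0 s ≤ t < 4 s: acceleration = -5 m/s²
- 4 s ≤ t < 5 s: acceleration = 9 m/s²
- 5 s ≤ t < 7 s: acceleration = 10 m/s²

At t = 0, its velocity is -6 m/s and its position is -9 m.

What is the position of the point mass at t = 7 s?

On each constant-a segment, Δv = aΔt and Δx = v₀Δt + ½aΔt²; chain segment to segment.
0–4 s: v starts -6 m/s; Δx = -6·4 + ½·-5·4² = -64 m; v ends -26 m/s.
4–5 s: v starts -26 m/s; Δx = -26·1 + ½·9·1² = -21.5 m; v ends -17 m/s.
5–7 s: v starts -17 m/s; Δx = -17·2 + ½·10·2² = -14 m; v ends 3 m/s.
x(7) = -9 + Σ Δx = -108.5 m.

-108.5 m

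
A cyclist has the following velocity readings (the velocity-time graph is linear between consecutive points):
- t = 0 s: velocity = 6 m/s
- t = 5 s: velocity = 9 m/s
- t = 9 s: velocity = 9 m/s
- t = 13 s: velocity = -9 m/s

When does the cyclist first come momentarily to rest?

v changes sign on 9–13 s (from 9 to -9); the graph is linear there, so v = 0 at t = 9 + (-9)·(13 − 9)/(-9 − 9) = 11 s.

t = 11 s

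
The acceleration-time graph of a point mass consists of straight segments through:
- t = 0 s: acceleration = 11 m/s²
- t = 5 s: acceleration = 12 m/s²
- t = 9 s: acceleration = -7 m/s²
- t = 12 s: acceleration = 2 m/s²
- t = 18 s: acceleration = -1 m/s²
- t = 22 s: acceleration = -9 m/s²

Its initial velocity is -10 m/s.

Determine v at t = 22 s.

Δv equals the area under the a-t graph; then v = v₀ + Δv.
0–5 s: ½(11 + 12)(5) = 57.5 m/s
5–9 s: ½(12 + -7)(4) = 10 m/s
9–12 s: ½(-7 + 2)(3) = -7.5 m/s
12–18 s: ½(2 + -1)(6) = 3 m/s
18–22 s: ½(-1 + -9)(4) = -20 m/s
Δv = 43 m/s, so v(22) = -10 + (43) = 33 m/s.

33 m/s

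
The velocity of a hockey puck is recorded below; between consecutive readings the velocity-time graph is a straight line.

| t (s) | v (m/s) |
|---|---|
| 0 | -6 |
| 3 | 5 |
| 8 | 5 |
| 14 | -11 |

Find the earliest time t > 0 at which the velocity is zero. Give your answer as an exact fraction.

v changes sign on 0–3 s (from -6 to 5); the graph is linear there, so v = 0 at t = 0 + (6)·(3 − 0)/(5 − -6) = 18/11 s.

t = 18/11 s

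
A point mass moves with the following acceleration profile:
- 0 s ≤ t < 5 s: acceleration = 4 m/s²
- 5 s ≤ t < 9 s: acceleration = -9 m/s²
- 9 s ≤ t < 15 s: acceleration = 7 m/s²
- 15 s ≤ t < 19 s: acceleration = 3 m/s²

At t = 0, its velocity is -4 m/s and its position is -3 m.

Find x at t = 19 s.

On each constant-a segment, Δv = aΔt and Δx = v₀Δt + ½aΔt²; chain segment to segment.
0–5 s: v starts -4 m/s; Δx = -4·5 + ½·4·5² = 30 m; v ends 16 m/s.
5–9 s: v starts 16 m/s; Δx = 16·4 + ½·-9·4² = -8 m; v ends -20 m/s.
9–15 s: v starts -20 m/s; Δx = -20·6 + ½·7·6² = 6 m; v ends 22 m/s.
15–19 s: v starts 22 m/s; Δx = 22·4 + ½·3·4² = 112 m; v ends 34 m/s.
x(19) = -3 + Σ Δx = 137 m.

137 m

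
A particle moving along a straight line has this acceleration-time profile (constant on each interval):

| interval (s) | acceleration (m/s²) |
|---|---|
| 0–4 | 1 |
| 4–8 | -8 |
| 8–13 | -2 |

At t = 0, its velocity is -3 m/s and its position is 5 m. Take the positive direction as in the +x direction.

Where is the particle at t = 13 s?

On each constant-a segment, Δv = aΔt and Δx = v₀Δt + ½aΔt²; chain segment to segment.
0–4 s: v starts -3 m/s; Δx = -3·4 + ½·1·4² = -4 m; v ends 1 m/s.
4–8 s: v starts 1 m/s; Δx = 1·4 + ½·-8·4² = -60 m; v ends -31 m/s.
8–13 s: v starts -31 m/s; Δx = -31·5 + ½·-2·5² = -180 m; v ends -41 m/s.
x(13) = 5 + Σ Δx = -239 m.

-239 m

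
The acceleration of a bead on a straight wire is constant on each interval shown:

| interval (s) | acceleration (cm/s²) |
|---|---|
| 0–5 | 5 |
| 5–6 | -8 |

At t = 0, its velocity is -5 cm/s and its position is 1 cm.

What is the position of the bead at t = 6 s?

On each constant-a segment, Δv = aΔt and Δx = v₀Δt + ½aΔt²; chain segment to segment.
0–5 s: v starts -5 cm/s; Δx = -5·5 + ½·5·5² = 37.5 cm; v ends 20 cm/s.
5–6 s: v starts 20 cm/s; Δx = 20·1 + ½·-8·1² = 16 cm; v ends 12 cm/s.
x(6) = 1 + Σ Δx = 54.5 cm.

54.5 cm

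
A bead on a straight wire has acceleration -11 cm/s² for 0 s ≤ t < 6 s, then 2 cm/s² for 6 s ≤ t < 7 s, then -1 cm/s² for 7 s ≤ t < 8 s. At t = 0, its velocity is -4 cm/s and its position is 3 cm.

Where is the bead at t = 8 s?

On each constant-a segment, Δv = aΔt and Δx = v₀Δt + ½aΔt²; chain segment to segment.
0–6 s: v starts -4 cm/s; Δx = -4·6 + ½·-11·6² = -222 cm; v ends -70 cm/s.
6–7 s: v starts -70 cm/s; Δx = -70·1 + ½·2·1² = -69 cm; v ends -68 cm/s.
7–8 s: v starts -68 cm/s; Δx = -68·1 + ½·-1·1² = -68.5 cm; v ends -69 cm/s.
x(8) = 3 + Σ Δx = -356.5 cm.

-356.5 cm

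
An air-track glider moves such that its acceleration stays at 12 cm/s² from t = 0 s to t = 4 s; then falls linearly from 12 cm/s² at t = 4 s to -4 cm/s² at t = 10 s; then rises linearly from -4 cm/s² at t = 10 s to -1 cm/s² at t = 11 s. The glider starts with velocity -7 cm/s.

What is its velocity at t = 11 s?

Δv equals the area under the a-t graph; then v = v₀ + Δv.
0–4 s: 12 × 4 = 48 cm/s
4–10 s: ½(12 + -4)(6) = 24 cm/s
10–11 s: ½(-4 + -1)(1) = -2.5 cm/s
Δv = 69.5 cm/s, so v(11) = -7 + (69.5) = 62.5 cm/s.

62.5 cm/s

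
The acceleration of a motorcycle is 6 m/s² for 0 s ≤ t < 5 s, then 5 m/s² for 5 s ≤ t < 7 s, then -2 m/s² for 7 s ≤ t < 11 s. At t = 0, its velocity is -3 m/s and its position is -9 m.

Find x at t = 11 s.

On each constant-a segment, Δv = aΔt and Δx = v₀Δt + ½aΔt²; chain segment to segment.
0–5 s: v starts -3 m/s; Δx = -3·5 + ½·6·5² = 60 m; v ends 27 m/s.
5–7 s: v starts 27 m/s; Δx = 27·2 + ½·5·2² = 64 m; v ends 37 m/s.
7–11 s: v starts 37 m/s; Δx = 37·4 + ½·-2·4² = 132 m; v ends 29 m/s.
x(11) = -9 + Σ Δx = 247 m.

247 m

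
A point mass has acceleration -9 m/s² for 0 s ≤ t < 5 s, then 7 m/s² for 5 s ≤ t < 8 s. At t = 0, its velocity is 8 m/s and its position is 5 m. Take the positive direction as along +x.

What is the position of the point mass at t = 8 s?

On each constant-a segment, Δv = aΔt and Δx = v₀Δt + ½aΔt²; chain segment to segment.
0–5 s: v starts 8 m/s; Δx = 8·5 + ½·-9·5² = -72.5 m; v ends -37 m/s.
5–8 s: v starts -37 m/s; Δx = -37·3 + ½·7·3² = -79.5 m; v ends -16 m/s.
x(8) = 5 + Σ Δx = -147 m.

-147 m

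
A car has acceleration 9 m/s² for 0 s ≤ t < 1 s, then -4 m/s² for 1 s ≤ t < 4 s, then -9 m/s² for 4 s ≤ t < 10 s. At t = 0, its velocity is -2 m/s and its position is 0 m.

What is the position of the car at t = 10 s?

-186.5 m

On each constant-a segment, Δv = aΔt and Δx = v₀Δt + ½aΔt²; chain segment to segment.
0–1 s: v starts -2 m/s; Δx = -2·1 + ½·9·1² = 2.5 m; v ends 7 m/s.
1–4 s: v starts 7 m/s; Δx = 7·3 + ½·-4·3² = 3 m; v ends -5 m/s.
4–10 s: v starts -5 m/s; Δx = -5·6 + ½·-9·6² = -192 m; v ends -59 m/s.
x(10) = 0 + Σ Δx = -186.5 m.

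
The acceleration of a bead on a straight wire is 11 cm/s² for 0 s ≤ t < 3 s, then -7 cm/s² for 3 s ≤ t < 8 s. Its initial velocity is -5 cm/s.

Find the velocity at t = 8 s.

-7 cm/s

Δv equals the area under the a-t graph; then v = v₀ + Δv.
0–3 s: 11 × 3 = 33 cm/s
3–8 s: -7 × 5 = -35 cm/s
Δv = -2 cm/s, so v(8) = -5 + (-2) = -7 cm/s.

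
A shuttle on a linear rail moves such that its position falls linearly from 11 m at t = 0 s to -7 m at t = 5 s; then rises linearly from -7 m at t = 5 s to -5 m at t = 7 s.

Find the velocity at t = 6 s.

Velocity is the slope of the x-t graph on 5–7 s: (-5 − -7)/(7 − 5) = 1 m/s.

1 m/s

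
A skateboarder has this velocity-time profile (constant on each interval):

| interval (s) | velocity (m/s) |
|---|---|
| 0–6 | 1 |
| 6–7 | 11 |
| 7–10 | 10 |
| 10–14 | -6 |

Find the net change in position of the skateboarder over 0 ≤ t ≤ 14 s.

23 m

Net displacement equals the area under the velocity-time graph (areas below the axis count negative).
0–6 s: 1 × 6 = 6 m
6–7 s: 11 × 1 = 11 m
7–10 s: 10 × 3 = 30 m
10–14 s: -6 × 4 = -24 m
Net displacement = 23 m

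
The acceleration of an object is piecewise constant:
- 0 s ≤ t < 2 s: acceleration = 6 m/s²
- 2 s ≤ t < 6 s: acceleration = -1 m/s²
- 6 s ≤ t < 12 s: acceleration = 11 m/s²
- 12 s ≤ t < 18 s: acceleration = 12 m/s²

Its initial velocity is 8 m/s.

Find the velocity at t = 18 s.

154 m/s

Δv equals the area under the a-t graph; then v = v₀ + Δv.
0–2 s: 6 × 2 = 12 m/s
2–6 s: -1 × 4 = -4 m/s
6–12 s: 11 × 6 = 66 m/s
12–18 s: 12 × 6 = 72 m/s
Δv = 146 m/s, so v(18) = 8 + (146) = 154 m/s.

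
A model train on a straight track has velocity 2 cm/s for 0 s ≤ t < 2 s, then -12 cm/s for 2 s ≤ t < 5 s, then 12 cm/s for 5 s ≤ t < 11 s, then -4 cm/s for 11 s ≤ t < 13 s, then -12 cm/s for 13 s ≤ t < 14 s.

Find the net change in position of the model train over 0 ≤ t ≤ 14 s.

Displacement is the signed area under the v-t curve.
0–2 s: 2 × 2 = 4 cm
2–5 s: -12 × 3 = -36 cm
5–11 s: 12 × 6 = 72 cm
11–13 s: -4 × 2 = -8 cm
13–14 s: -12 × 1 = -12 cm
Net displacement = 20 cm

20 cm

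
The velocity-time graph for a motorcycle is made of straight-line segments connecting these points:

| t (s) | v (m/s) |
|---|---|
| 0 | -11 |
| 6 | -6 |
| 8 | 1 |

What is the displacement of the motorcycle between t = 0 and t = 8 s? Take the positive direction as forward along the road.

-56 m

Net displacement equals the area under the velocity-time graph (areas below the axis count negative).
0–6 s: ½(-11 + -6)(6) = -51 m
6–8 s: ½(-6 + 1)(2) = -5 m
Net displacement = -56 m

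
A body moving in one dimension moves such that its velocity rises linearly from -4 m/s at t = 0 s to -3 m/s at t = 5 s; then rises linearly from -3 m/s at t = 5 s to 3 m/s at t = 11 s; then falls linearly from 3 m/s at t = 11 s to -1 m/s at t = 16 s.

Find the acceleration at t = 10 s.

Acceleration is the slope of the v-t graph on 5–11 s: (3 − -3)/(11 − 5) = 1 m/s².

1 m/s²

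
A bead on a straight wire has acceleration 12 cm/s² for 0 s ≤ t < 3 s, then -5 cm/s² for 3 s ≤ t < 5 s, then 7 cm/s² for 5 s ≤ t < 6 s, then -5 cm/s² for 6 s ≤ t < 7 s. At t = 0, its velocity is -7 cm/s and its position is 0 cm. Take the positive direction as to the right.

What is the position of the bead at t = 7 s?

127 cm

On each constant-a segment, Δv = aΔt and Δx = v₀Δt + ½aΔt²; chain segment to segment.
0–3 s: v starts -7 cm/s; Δx = -7·3 + ½·12·3² = 33 cm; v ends 29 cm/s.
3–5 s: v starts 29 cm/s; Δx = 29·2 + ½·-5·2² = 48 cm; v ends 19 cm/s.
5–6 s: v starts 19 cm/s; Δx = 19·1 + ½·7·1² = 22.5 cm; v ends 26 cm/s.
6–7 s: v starts 26 cm/s; Δx = 26·1 + ½·-5·1² = 23.5 cm; v ends 21 cm/s.
x(7) = 0 + Σ Δx = 127 cm.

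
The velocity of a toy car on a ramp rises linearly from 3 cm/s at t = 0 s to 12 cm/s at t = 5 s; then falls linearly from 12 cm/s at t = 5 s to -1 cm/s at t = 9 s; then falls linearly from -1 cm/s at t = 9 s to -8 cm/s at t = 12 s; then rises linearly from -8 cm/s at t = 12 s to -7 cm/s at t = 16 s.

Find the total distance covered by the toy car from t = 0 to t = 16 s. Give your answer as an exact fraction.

1343/13 cm

Total distance travelled is ∫|v| dt — sum the magnitudes of each area piece.
0–5 s: |½(3 + 12)(5)| = 37.5 cm
5–9 s: v = 0 at t = 113/13 s; triangle areas 288/13 + 2/13 = 290/13 cm
9–12 s: |½(-1 + -8)(3)| = 13.5 cm
12–16 s: |½(-8 + -7)(4)| = 30 cm
Total distance = 1343/13 cm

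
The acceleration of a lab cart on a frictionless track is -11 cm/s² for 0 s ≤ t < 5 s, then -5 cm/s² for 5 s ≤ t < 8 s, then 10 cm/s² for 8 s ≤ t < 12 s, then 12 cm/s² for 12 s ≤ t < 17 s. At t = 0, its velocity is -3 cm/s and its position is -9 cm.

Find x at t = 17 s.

-585 cm

On each constant-a segment, Δv = aΔt and Δx = v₀Δt + ½aΔt²; chain segment to segment.
0–5 s: v starts -3 cm/s; Δx = -3·5 + ½·-11·5² = -152.5 cm; v ends -58 cm/s.
5–8 s: v starts -58 cm/s; Δx = -58·3 + ½·-5·3² = -196.5 cm; v ends -73 cm/s.
8–12 s: v starts -73 cm/s; Δx = -73·4 + ½·10·4² = -212 cm; v ends -33 cm/s.
12–17 s: v starts -33 cm/s; Δx = -33·5 + ½·12·5² = -15 cm; v ends 27 cm/s.
x(17) = -9 + Σ Δx = -585 cm.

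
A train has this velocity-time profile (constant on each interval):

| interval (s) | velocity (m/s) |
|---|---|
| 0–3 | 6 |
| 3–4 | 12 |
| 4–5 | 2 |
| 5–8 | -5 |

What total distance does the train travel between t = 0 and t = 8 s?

47 m

Total distance travelled is ∫|v| dt — sum the magnitudes of each area piece.
0–3 s: |6| × 3 = 18 m
3–4 s: |12| × 1 = 12 m
4–5 s: |2| × 1 = 2 m
5–8 s: |-5| × 3 = 15 m
Total distance = 47 m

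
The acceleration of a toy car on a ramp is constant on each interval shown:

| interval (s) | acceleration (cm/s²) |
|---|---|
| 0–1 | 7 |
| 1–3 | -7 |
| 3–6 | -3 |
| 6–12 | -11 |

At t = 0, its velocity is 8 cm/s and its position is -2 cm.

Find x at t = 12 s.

On each constant-a segment, Δv = aΔt and Δx = v₀Δt + ½aΔt²; chain segment to segment.
0–1 s: v starts 8 cm/s; Δx = 8·1 + ½·7·1² = 11.5 cm; v ends 15 cm/s.
1–3 s: v starts 15 cm/s; Δx = 15·2 + ½·-7·2² = 16 cm; v ends 1 cm/s.
3–6 s: v starts 1 cm/s; Δx = 1·3 + ½·-3·3² = -10.5 cm; v ends -8 cm/s.
6–12 s: v starts -8 cm/s; Δx = -8·6 + ½·-11·6² = -246 cm; v ends -74 cm/s.
x(12) = -2 + Σ Δx = -231 cm.

-231 cm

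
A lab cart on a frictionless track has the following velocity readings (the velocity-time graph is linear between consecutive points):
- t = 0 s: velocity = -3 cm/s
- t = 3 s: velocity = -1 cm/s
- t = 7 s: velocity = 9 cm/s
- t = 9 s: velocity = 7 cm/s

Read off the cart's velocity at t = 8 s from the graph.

8 cm/s

On 7–9 s the graph is linear from 9 to 7 cm/s: v(8) = 9 + (7 − 9)·(8 − 7)/(9 − 7) = 8 cm/s.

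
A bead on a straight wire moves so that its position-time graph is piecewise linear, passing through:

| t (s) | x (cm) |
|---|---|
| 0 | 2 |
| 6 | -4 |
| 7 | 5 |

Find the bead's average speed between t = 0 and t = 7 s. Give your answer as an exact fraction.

15/7 cm/s

Average speed = (total path length)/(elapsed time); on a piecewise-linear x-t graph the path length is Σ|Δx|.
0–6 s: |Δx| = |-4 − 2| = 6 cm
6–7 s: |Δx| = |5 − -4| = 9 cm
Total path = 15 cm; average speed = 15/7 = 15/7 cm/s.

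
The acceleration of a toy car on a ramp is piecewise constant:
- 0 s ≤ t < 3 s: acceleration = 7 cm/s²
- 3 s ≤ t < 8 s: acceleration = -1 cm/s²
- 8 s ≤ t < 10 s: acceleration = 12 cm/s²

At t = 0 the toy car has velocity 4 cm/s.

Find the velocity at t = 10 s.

44 cm/s

Δv equals the area under the a-t graph; then v = v₀ + Δv.
0–3 s: 7 × 3 = 21 cm/s
3–8 s: -1 × 5 = -5 cm/s
8–10 s: 12 × 2 = 24 cm/s
Δv = 40 cm/s, so v(10) = 4 + (40) = 44 cm/s.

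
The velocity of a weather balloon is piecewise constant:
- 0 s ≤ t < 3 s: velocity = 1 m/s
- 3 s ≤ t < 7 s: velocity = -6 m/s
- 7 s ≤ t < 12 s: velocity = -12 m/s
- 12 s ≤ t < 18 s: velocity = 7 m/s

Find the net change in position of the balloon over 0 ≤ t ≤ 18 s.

-39 m

Net displacement equals the area under the velocity-time graph (areas below the axis count negative).
0–3 s: 1 × 3 = 3 m
3–7 s: -6 × 4 = -24 m
7–12 s: -12 × 5 = -60 m
12–18 s: 7 × 6 = 42 m
Net displacement = -39 m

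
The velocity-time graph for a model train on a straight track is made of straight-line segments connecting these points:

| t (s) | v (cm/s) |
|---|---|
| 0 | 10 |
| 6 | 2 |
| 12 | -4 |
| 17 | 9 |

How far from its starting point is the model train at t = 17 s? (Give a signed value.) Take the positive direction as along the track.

Displacement is the signed area under the v-t curve.
0–6 s: ½(10 + 2)(6) = 36 cm
6–12 s: ½(2 + -4)(6) = -6 cm
12–17 s: ½(-4 + 9)(5) = 12.5 cm
Net displacement = 42.5 cm

42.5 cm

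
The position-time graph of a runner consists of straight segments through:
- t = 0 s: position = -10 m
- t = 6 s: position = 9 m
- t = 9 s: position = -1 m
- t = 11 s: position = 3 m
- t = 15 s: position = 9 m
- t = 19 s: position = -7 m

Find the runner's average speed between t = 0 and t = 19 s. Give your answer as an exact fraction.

Average speed = (total path length)/(elapsed time); on a piecewise-linear x-t graph the path length is Σ|Δx|.
0–6 s: |Δx| = |9 − -10| = 19 m
6–9 s: |Δx| = |-1 − 9| = 10 m
9–11 s: |Δx| = |3 − -1| = 4 m
11–15 s: |Δx| = |9 − 3| = 6 m
15–19 s: |Δx| = |-7 − 9| = 16 m
Total path = 55 m; average speed = 55/19 = 55/19 m/s.

55/19 m/s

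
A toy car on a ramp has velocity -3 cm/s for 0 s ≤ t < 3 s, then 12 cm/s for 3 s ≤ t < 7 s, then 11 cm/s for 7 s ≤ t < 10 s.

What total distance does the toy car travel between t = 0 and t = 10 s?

Distance (not displacement) is the total path length: add the absolute areas under v-t.
0–3 s: |-3| × 3 = 9 cm
3–7 s: |12| × 4 = 48 cm
7–10 s: |11| × 3 = 33 cm
Total distance = 90 cm

90 cm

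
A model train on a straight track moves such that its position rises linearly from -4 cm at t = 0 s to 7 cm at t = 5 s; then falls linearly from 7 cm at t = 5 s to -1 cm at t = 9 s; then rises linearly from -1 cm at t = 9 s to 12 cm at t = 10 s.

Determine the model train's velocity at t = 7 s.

-2 cm/s

Velocity is the slope of the x-t graph on 5–9 s: (-1 − 7)/(9 − 5) = -2 cm/s.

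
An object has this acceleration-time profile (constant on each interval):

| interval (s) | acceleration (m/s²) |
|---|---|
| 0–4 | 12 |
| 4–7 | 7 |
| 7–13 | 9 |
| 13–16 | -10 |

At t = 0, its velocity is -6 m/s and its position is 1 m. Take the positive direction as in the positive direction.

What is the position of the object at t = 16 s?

1076.5 m

On each constant-a segment, Δv = aΔt and Δx = v₀Δt + ½aΔt²; chain segment to segment.
0–4 s: v starts -6 m/s; Δx = -6·4 + ½·12·4² = 72 m; v ends 42 m/s.
4–7 s: v starts 42 m/s; Δx = 42·3 + ½·7·3² = 157.5 m; v ends 63 m/s.
7–13 s: v starts 63 m/s; Δx = 63·6 + ½·9·6² = 540 m; v ends 117 m/s.
13–16 s: v starts 117 m/s; Δx = 117·3 + ½·-10·3² = 306 m; v ends 87 m/s.
x(16) = 1 + Σ Δx = 1076.5 m.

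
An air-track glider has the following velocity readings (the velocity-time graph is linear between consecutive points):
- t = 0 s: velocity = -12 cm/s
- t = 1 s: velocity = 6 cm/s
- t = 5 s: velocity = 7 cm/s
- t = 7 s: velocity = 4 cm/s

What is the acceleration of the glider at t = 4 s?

0.25 cm/s²

Acceleration is the slope of the v-t graph on 1–5 s: (7 − 6)/(5 − 1) = 0.25 cm/s².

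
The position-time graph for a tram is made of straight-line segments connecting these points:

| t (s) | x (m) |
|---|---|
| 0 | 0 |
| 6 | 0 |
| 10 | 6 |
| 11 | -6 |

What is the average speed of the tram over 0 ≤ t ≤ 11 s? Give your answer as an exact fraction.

Average speed = (total path length)/(elapsed time); on a piecewise-linear x-t graph the path length is Σ|Δx|.
0–6 s: |Δx| = |0 − 0| = 0 m
6–10 s: |Δx| = |6 − 0| = 6 m
10–11 s: |Δx| = |-6 − 6| = 12 m
Total path = 18 m; average speed = 18/11 = 18/11 m/s.

18/11 m/s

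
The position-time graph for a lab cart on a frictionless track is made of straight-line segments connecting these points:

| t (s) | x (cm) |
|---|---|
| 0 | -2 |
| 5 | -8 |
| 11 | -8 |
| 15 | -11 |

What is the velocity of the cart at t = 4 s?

-1.2 cm/s

Velocity is the slope of the x-t graph on 0–5 s: (-8 − -2)/(5 − 0) = -1.2 cm/s.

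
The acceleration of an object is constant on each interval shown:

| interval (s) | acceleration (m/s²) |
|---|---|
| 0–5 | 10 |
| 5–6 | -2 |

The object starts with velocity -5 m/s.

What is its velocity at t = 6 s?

Δv equals the area under the a-t graph; then v = v₀ + Δv.
0–5 s: 10 × 5 = 50 m/s
5–6 s: -2 × 1 = -2 m/s
Δv = 48 m/s, so v(6) = -5 + (48) = 43 m/s.

43 m/s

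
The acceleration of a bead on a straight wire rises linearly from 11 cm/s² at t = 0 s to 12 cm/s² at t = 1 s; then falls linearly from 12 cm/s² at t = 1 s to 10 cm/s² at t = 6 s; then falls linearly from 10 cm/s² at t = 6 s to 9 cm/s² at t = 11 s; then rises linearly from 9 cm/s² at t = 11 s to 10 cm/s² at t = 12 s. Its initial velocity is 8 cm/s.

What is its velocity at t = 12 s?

131.5 cm/s

Δv equals the area under the a-t graph; then v = v₀ + Δv.
0–1 s: ½(11 + 12)(1) = 11.5 cm/s
1–6 s: ½(12 + 10)(5) = 55 cm/s
6–11 s: ½(10 + 9)(5) = 47.5 cm/s
11–12 s: ½(9 + 10)(1) = 9.5 cm/s
Δv = 123.5 cm/s, so v(12) = 8 + (123.5) = 131.5 cm/s.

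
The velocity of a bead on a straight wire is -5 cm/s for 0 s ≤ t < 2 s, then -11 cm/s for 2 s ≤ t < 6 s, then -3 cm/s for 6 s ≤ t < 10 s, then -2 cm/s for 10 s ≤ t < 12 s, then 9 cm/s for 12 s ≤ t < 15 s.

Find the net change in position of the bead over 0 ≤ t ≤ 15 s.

-43 cm

Net displacement equals the area under the velocity-time graph (areas below the axis count negative).
0–2 s: -5 × 2 = -10 cm
2–6 s: -11 × 4 = -44 cm
6–10 s: -3 × 4 = -12 cm
10–12 s: -2 × 2 = -4 cm
12–15 s: 9 × 3 = 27 cm
Net displacement = -43 cm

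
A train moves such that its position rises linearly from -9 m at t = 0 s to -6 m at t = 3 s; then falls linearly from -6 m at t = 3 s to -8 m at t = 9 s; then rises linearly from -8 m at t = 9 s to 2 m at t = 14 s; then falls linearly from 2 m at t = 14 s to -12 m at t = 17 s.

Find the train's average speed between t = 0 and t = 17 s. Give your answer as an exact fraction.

29/17 m/s

Average speed = (total path length)/(elapsed time); on a piecewise-linear x-t graph the path length is Σ|Δx|.
0–3 s: |Δx| = |-6 − -9| = 3 m
3–9 s: |Δx| = |-8 − -6| = 2 m
9–14 s: |Δx| = |2 − -8| = 10 m
14–17 s: |Δx| = |-12 − 2| = 14 m
Total path = 29 m; average speed = 29/17 = 29/17 m/s.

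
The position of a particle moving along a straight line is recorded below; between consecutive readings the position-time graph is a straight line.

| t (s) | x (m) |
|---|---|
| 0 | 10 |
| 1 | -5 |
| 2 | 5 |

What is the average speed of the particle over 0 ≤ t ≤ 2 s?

12.5 m/s

Average speed = (total path length)/(elapsed time); on a piecewise-linear x-t graph the path length is Σ|Δx|.
0–1 s: |Δx| = |-5 − 10| = 15 m
1–2 s: |Δx| = |5 − -5| = 10 m
Total path = 25 m; average speed = 25/2 = 12.5 m/s.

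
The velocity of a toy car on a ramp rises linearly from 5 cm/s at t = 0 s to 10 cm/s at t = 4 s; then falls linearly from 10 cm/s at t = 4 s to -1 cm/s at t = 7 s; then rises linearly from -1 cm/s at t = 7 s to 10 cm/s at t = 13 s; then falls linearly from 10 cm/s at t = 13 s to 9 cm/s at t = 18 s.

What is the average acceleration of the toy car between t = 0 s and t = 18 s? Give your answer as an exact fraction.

Average acceleration = Δv/Δt = (9 − 5)/(18 − 0) = 2/9 cm/s².

2/9 cm/s²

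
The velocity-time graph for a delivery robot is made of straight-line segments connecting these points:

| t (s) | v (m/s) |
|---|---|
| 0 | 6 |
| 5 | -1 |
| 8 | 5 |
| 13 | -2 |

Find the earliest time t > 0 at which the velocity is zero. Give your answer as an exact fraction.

t = 30/7 s

v changes sign on 0–5 s (from 6 to -1); the graph is linear there, so v = 0 at t = 0 + (-6)·(5 − 0)/(-1 − 6) = 30/7 s.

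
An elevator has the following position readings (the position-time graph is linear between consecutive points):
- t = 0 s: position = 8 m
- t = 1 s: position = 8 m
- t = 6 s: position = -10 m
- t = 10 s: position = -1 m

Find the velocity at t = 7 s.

2.25 m/s

Velocity is the slope of the x-t graph on 6–10 s: (-1 − -10)/(10 − 6) = 2.25 m/s.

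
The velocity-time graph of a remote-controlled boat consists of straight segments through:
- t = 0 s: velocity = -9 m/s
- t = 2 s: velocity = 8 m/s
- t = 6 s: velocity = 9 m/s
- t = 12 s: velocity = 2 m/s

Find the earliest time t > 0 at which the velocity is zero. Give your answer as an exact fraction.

t = 18/17 s

v changes sign on 0–2 s (from -9 to 8); the graph is linear there, so v = 0 at t = 0 + (9)·(2 − 0)/(8 − -9) = 18/17 s.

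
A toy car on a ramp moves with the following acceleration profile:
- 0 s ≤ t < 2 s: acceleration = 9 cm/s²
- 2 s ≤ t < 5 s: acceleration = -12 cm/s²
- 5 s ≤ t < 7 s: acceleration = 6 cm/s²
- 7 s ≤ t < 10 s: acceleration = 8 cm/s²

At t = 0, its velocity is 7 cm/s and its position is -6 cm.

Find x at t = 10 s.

On each constant-a segment, Δv = aΔt and Δx = v₀Δt + ½aΔt²; chain segment to segment.
0–2 s: v starts 7 cm/s; Δx = 7·2 + ½·9·2² = 32 cm; v ends 25 cm/s.
2–5 s: v starts 25 cm/s; Δx = 25·3 + ½·-12·3² = 21 cm; v ends -11 cm/s.
5–7 s: v starts -11 cm/s; Δx = -11·2 + ½·6·2² = -10 cm; v ends 1 cm/s.
7–10 s: v starts 1 cm/s; Δx = 1·3 + ½·8·3² = 39 cm; v ends 25 cm/s.
x(10) = -6 + Σ Δx = 76 cm.

76 cm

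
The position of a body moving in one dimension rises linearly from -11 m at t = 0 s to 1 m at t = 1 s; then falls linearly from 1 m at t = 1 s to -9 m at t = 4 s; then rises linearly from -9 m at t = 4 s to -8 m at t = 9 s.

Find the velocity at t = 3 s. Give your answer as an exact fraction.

-10/3 m/s

Velocity is the slope of the x-t graph on 1–4 s: (-9 − 1)/(4 − 1) = -10/3 m/s.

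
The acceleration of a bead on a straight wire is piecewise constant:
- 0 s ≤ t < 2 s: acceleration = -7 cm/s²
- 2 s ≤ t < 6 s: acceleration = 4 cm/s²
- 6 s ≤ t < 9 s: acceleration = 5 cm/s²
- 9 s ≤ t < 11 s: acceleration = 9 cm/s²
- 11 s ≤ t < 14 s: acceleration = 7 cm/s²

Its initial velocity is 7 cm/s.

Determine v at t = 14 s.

Δv equals the area under the a-t graph; then v = v₀ + Δv.
0–2 s: -7 × 2 = -14 cm/s
2–6 s: 4 × 4 = 16 cm/s
6–9 s: 5 × 3 = 15 cm/s
9–11 s: 9 × 2 = 18 cm/s
11–14 s: 7 × 3 = 21 cm/s
Δv = 56 cm/s, so v(14) = 7 + (56) = 63 cm/s.

63 cm/s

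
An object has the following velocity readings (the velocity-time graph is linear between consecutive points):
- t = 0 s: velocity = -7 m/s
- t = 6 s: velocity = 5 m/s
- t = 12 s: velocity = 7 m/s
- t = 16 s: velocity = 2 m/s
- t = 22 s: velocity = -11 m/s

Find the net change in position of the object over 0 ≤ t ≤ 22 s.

21 m

Net displacement equals the area under the velocity-time graph (areas below the axis count negative).
0–6 s: ½(-7 + 5)(6) = -6 m
6–12 s: ½(5 + 7)(6) = 36 m
12–16 s: ½(7 + 2)(4) = 18 m
16–22 s: ½(2 + -11)(6) = -27 m
Net displacement = 21 m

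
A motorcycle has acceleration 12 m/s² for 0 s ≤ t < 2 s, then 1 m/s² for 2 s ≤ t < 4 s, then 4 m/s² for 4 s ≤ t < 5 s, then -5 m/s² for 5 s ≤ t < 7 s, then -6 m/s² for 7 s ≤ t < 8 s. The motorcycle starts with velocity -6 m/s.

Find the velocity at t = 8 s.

Δv equals the area under the a-t graph; then v = v₀ + Δv.
0–2 s: 12 × 2 = 24 m/s
2–4 s: 1 × 2 = 2 m/s
4–5 s: 4 × 1 = 4 m/s
5–7 s: -5 × 2 = -10 m/s
7–8 s: -6 × 1 = -6 m/s
Δv = 14 m/s, so v(8) = -6 + (14) = 8 m/s.

8 m/s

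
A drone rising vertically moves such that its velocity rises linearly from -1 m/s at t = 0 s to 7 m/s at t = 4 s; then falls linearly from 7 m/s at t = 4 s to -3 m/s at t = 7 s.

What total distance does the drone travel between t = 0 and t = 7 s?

Distance (not displacement) is the total path length: add the absolute areas under v-t.
0–4 s: v = 0 at t = 0.5 s; triangle areas 0.25 + 12.25 = 12.5 m
4–7 s: v = 0 at t = 6.1 s; triangle areas 7.35 + 1.35 = 8.7 m
Total distance = 21.2 m

21.2 m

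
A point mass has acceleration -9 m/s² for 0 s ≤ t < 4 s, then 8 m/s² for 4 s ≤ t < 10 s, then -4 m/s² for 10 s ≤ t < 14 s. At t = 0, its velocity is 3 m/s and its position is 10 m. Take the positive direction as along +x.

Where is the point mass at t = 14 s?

-76 m

On each constant-a segment, Δv = aΔt and Δx = v₀Δt + ½aΔt²; chain segment to segment.
0–4 s: v starts 3 m/s; Δx = 3·4 + ½·-9·4² = -60 m; v ends -33 m/s.
4–10 s: v starts -33 m/s; Δx = -33·6 + ½·8·6² = -54 m; v ends 15 m/s.
10–14 s: v starts 15 m/s; Δx = 15·4 + ½·-4·4² = 28 m; v ends -1 m/s.
x(14) = 10 + Σ Δx = -76 m.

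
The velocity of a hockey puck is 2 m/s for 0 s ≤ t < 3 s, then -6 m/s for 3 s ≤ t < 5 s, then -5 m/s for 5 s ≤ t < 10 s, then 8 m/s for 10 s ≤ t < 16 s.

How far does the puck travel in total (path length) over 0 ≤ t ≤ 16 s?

Distance (not displacement) is the total path length: add the absolute areas under v-t.
0–3 s: |2| × 3 = 6 m
3–5 s: |-6| × 2 = 12 m
5–10 s: |-5| × 5 = 25 m
10–16 s: |8| × 6 = 48 m
Total distance = 91 m

91 m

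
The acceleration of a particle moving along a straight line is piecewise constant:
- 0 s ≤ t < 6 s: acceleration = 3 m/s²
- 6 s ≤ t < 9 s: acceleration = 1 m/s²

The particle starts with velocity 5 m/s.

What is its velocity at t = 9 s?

26 m/s

Δv equals the area under the a-t graph; then v = v₀ + Δv.
0–6 s: 3 × 6 = 18 m/s
6–9 s: 1 × 3 = 3 m/s
Δv = 21 m/s, so v(9) = 5 + (21) = 26 m/s.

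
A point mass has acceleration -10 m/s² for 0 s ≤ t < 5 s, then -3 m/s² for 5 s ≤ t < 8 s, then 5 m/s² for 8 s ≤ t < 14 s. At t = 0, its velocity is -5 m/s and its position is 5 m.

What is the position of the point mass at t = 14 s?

On each constant-a segment, Δv = aΔt and Δx = v₀Δt + ½aΔt²; chain segment to segment.
0–5 s: v starts -5 m/s; Δx = -5·5 + ½·-10·5² = -150 m; v ends -55 m/s.
5–8 s: v starts -55 m/s; Δx = -55·3 + ½·-3·3² = -178.5 m; v ends -64 m/s.
8–14 s: v starts -64 m/s; Δx = -64·6 + ½·5·6² = -294 m; v ends -34 m/s.
x(14) = 5 + Σ Δx = -617.5 m.

-617.5 m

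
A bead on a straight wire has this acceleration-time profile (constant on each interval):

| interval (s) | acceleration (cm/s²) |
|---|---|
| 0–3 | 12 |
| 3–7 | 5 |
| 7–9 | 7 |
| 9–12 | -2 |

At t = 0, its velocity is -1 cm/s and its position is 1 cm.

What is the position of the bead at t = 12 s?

554 cm

On each constant-a segment, Δv = aΔt and Δx = v₀Δt + ½aΔt²; chain segment to segment.
0–3 s: v starts -1 cm/s; Δx = -1·3 + ½·12·3² = 51 cm; v ends 35 cm/s.
3–7 s: v starts 35 cm/s; Δx = 35·4 + ½·5·4² = 180 cm; v ends 55 cm/s.
7–9 s: v starts 55 cm/s; Δx = 55·2 + ½·7·2² = 124 cm; v ends 69 cm/s.
9–12 s: v starts 69 cm/s; Δx = 69·3 + ½·-2·3² = 198 cm; v ends 63 cm/s.
x(12) = 1 + Σ Δx = 554 cm.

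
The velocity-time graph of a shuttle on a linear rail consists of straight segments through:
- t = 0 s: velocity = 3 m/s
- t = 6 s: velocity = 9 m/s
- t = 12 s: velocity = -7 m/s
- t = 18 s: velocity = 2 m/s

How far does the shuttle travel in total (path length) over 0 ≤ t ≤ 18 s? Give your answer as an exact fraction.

Total distance travelled is ∫|v| dt — sum the magnitudes of each area piece.
0–6 s: |½(3 + 9)(6)| = 36 m
6–12 s: v = 0 at t = 9.375 s; triangle areas 15.1875 + 9.1875 = 24.375 m
12–18 s: v = 0 at t = 50/3 s; triangle areas 49/3 + 4/3 = 53/3 m
Total distance = 1873/24 m

1873/24 m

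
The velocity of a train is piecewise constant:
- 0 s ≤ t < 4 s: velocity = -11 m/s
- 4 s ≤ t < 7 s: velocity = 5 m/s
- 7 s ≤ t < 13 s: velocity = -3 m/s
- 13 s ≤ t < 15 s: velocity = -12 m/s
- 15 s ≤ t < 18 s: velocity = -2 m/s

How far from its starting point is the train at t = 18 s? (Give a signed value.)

Displacement is the signed area under the v-t curve.
0–4 s: -11 × 4 = -44 m
4–7 s: 5 × 3 = 15 m
7–13 s: -3 × 6 = -18 m
13–15 s: -12 × 2 = -24 m
15–18 s: -2 × 3 = -6 m
Net displacement = -77 m

-77 m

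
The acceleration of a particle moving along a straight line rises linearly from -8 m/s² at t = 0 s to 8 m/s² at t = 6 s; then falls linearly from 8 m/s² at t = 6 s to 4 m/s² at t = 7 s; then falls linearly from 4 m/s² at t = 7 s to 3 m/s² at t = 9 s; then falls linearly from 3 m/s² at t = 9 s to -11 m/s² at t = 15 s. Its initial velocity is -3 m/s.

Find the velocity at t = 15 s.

-14 m/s

Δv equals the area under the a-t graph; then v = v₀ + Δv.
0–6 s: ½(-8 + 8)(6) = 0 m/s
6–7 s: ½(8 + 4)(1) = 6 m/s
7–9 s: ½(4 + 3)(2) = 7 m/s
9–15 s: ½(3 + -11)(6) = -24 m/s
Δv = -11 m/s, so v(15) = -3 + (-11) = -14 m/s.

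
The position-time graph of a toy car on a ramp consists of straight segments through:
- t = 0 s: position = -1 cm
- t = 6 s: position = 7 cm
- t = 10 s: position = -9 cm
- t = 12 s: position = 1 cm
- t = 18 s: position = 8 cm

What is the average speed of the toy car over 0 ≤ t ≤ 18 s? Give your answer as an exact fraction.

41/18 cm/s

Average speed = (total path length)/(elapsed time); on a piecewise-linear x-t graph the path length is Σ|Δx|.
0–6 s: |Δx| = |7 − -1| = 8 cm
6–10 s: |Δx| = |-9 − 7| = 16 cm
10–12 s: |Δx| = |1 − -9| = 10 cm
12–18 s: |Δx| = |8 − 1| = 7 cm
Total path = 41 cm; average speed = 41/18 = 41/18 cm/s.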